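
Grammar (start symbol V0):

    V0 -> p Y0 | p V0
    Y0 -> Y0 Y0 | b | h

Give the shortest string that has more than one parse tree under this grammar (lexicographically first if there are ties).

length 2: no string has ≥2 trees
length 3: no string has ≥2 trees
length 4: p b b b has 2 parse trees

Two derivations of p b b b:
  V0 ⇒ p Y0 ⇒ p Y0 Y0 ⇒ p Y0 Y0 Y0 ⇒ p b Y0 Y0 ⇒ p b b Y0 ⇒ p b b b
  V0 ⇒ p Y0 ⇒ p Y0 Y0 ⇒ p b Y0 ⇒ p b Y0 Y0 ⇒ p b b Y0 ⇒ p b b b

p b b b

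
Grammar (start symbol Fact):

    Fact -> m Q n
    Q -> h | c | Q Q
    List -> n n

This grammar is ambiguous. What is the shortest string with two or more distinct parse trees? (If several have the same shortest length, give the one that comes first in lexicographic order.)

m c c c n

length 3: no string has ≥2 trees
length 4: no string has ≥2 trees
length 5: m c c c n has 2 parse trees

Two derivations of m c c c n:
  Fact ⇒ m Q n ⇒ m Q Q n ⇒ m c Q n ⇒ m c Q Q n ⇒ m c c Q n ⇒ m c c c n
  Fact ⇒ m Q n ⇒ m Q Q n ⇒ m Q Q Q n ⇒ m c Q Q n ⇒ m c c Q n ⇒ m c c c n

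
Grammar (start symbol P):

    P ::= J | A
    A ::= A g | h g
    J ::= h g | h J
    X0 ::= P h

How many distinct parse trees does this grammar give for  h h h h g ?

Parse trees for h h h h g:
  [P [J h [J h [J h [J h g]]]]]

1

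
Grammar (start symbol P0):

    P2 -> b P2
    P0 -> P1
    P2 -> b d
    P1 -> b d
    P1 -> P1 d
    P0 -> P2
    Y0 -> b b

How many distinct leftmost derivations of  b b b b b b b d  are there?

Parse trees for b b b b b b b d:
  [P0 [P2 b [P2 b [P2 b [P2 b [P2 b [P2 b [P2 b d]]]]]]]]

1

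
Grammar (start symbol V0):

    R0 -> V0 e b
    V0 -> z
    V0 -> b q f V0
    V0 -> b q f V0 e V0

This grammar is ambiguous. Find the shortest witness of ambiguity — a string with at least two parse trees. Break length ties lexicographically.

b q f b q f z e z

length 1: no string has ≥2 trees
length 4: no string has ≥2 trees
length 6: no string has ≥2 trees
length 7: no string has ≥2 trees
length 9: b q f b q f z e z has 2 parse trees

Two derivations of b q f b q f z e z:
  V0 ⇒ b q f V0 ⇒ b q f b q f V0 e V0 ⇒ b q f b q f z e V0 ⇒ b q f b q f z e z
  V0 ⇒ b q f V0 e V0 ⇒ b q f b q f V0 e V0 ⇒ b q f b q f z e V0 ⇒ b q f b q f z e z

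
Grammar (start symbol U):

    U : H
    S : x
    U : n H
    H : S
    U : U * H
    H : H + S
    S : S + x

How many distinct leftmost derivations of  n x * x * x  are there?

1

Parse trees for n x * x * x:
  [U [U [U n [H [S x]]] * [H [S x]]] * [H [S x]]]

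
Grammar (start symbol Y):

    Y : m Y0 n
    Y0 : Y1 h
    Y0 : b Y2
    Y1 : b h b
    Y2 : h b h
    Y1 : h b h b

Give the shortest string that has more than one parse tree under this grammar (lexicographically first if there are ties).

length 6: m b h b h n has 2 parse trees

Two derivations of m b h b h n:
  Y ⇒ m Y0 n ⇒ m Y1 h n ⇒ m b h b h n
  Y ⇒ m Y0 n ⇒ m b Y2 n ⇒ m b h b h n

m b h b h n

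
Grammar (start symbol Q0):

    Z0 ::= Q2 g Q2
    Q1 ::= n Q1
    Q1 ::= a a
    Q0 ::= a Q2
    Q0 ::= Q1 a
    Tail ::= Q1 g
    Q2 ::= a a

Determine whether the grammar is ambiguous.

Ambiguous

Witness: a a a

Derivation 1: Q0 ⇒ a Q2 ⇒ a a a
Derivation 2: Q0 ⇒ Q1 a ⇒ a a a

Two distinct leftmost derivations for the same string.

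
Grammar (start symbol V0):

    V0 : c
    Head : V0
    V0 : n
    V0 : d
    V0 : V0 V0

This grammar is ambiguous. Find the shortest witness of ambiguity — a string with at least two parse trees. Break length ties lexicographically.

c c c

length 1: no string has ≥2 trees
length 2: no string has ≥2 trees
length 3: c c c has 2 parse trees

Two derivations of c c c:
  V0 ⇒ V0 V0 ⇒ c V0 ⇒ c V0 V0 ⇒ c c V0 ⇒ c c c
  V0 ⇒ V0 V0 ⇒ V0 V0 V0 ⇒ c V0 V0 ⇒ c c V0 ⇒ c c c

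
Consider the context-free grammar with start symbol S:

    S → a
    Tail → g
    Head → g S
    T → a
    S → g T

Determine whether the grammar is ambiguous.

Unambiguous

(Head, Tail are unreachable from S, so their rules don't affect L(S).) The reachable rules are right-linear with at most one rule per (nonterminal, next-terminal) pair. Each input token forces the next rule, so parsing is deterministic.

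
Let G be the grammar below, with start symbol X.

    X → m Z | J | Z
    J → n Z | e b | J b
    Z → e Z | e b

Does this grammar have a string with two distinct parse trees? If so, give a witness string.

Ambiguous

Witness: e b

Derivation 1: X ⇒ J ⇒ e b
Derivation 2: X ⇒ Z ⇒ e b

Two distinct leftmost derivations for the same string.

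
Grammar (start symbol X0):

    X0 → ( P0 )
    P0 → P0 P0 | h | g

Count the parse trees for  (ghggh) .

Parse trees for (ghggh) (showing first 6 of 14):
  [X0 ( [P0 [P0 g] [P0 [P0 h] [P0 [P0 g] [P0 [P0 g] [P0 h]]]]] )]
  [X0 ( [P0 [P0 g] [P0 [P0 h] [P0 [P0 [P0 g] [P0 g]] [P0 h]]]] )]
  [X0 ( [P0 [P0 g] [P0 [P0 [P0 h] [P0 g]] [P0 [P0 g] [P0 h]]]] )]
  [X0 ( [P0 [P0 g] [P0 [P0 [P0 h] [P0 [P0 g] [P0 g]]] [P0 h]]] )]
  [X0 ( [P0 [P0 g] [P0 [P0 [P0 [P0 h] [P0 g]] [P0 g]] [P0 h]]] )]
  [X0 ( [P0 [P0 [P0 g] [P0 h]] [P0 [P0 g] [P0 [P0 g] [P0 h]]]] )]

14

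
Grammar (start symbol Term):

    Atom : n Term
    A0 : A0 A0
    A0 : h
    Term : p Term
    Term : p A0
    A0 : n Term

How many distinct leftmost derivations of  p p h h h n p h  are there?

Parse trees for p p h h h n p h:
  [Term p [Term p [A0 [A0 h] [A0 [A0 h] [A0 [A0 h] [A0 n [Term p [A0 h]]]]]]]]
  [Term p [Term p [A0 [A0 h] [A0 [A0 [A0 h] [A0 h]] [A0 n [Term p [A0 h]]]]]]]
  [Term p [Term p [A0 [A0 [A0 h] [A0 h]] [A0 [A0 h] [A0 n [Term p [A0 h]]]]]]]
  [Term p [Term p [A0 [A0 [A0 h] [A0 [A0 h] [A0 h]]] [A0 n [Term p [A0 h]]]]]]
  [Term p [Term p [A0 [A0 [A0 [A0 h] [A0 h]] [A0 h]] [A0 n [Term p [A0 h]]]]]]

5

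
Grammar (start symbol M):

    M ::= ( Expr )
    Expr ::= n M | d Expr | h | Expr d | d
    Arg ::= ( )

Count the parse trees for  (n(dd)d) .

Parse trees for (n(dd)d):
  [M ( [Expr [Expr n [M ( [Expr d [Expr d]] )]] d] )]
  [M ( [Expr [Expr n [M ( [Expr [Expr d] d] )]] d] )]

2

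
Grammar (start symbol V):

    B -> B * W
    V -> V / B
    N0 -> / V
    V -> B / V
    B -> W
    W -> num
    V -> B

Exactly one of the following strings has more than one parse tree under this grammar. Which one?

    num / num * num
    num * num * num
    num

num / num * num

num / num * num: 2 trees
num * num * num: 1 tree
num: 1 tree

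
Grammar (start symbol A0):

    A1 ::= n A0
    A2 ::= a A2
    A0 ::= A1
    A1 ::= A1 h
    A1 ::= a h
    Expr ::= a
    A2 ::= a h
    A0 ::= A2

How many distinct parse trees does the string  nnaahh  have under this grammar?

Parse trees for nnaahh:
  [A0 [A1 n [A0 [A1 [A1 n [A0 [A2 a [A2 a h]]]] h]]]]
  [A0 [A1 [A1 n [A0 [A1 n [A0 [A2 a [A2 a h]]]]]] h]]

2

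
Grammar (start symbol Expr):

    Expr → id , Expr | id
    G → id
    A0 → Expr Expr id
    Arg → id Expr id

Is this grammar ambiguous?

Unambiguous

(G, A0, Arg are unreachable from Expr, so their rules don't affect L(Expr).) The reachable grammar is A → atom sep A | atom. Each atom is followed by either the separator (recurse) or end-of-string (stop) — no choice point.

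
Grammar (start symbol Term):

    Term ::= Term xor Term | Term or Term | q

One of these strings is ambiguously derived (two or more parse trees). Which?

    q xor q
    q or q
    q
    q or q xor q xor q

q or q xor q xor q

q xor q: 1 tree
q or q: 1 tree
q: 1 tree
q or q xor q xor q: 5 trees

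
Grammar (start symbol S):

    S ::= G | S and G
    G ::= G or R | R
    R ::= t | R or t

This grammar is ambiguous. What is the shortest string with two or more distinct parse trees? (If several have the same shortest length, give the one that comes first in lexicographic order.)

t or t

length 1: no string has ≥2 trees
length 3: t or t has 2 parse trees

Two derivations of t or t:
  S ⇒ G ⇒ G or R ⇒ R or R ⇒ t or R ⇒ t or t
  S ⇒ G ⇒ R ⇒ R or t ⇒ t or t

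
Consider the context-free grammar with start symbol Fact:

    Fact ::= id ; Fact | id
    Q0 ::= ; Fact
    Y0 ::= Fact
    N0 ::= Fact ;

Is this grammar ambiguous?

Unambiguous

(Q0, Y0, N0 are unreachable from Fact, so their rules don't affect L(Fact).) The reachable grammar is A → atom sep A | atom. Each atom is followed by either the separator (recurse) or end-of-string (stop) — no choice point.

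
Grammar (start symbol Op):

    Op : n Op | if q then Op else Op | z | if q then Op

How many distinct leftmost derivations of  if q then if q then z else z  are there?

Parse trees for if q then if q then z else z:
  [Op if q then [Op if q then [Op z]] else [Op z]]
  [Op if q then [Op if q then [Op z] else [Op z]]]

2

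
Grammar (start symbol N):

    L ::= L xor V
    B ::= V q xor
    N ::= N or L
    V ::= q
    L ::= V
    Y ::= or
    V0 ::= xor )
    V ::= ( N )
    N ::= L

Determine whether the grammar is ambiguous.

(Y, B, V0 are unreachable from N, so their rules don't affect L(N).) This is a standard precedence ladder (N over L over V), with each level left-recursive on its own operator ('or' at N, 'xor' at L). That structure is LR(1), hence unambiguous.

Unambiguous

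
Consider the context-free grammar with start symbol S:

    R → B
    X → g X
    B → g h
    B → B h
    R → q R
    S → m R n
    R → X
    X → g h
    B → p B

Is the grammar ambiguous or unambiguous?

Ambiguous

Witness: m g h n

Derivation 1: S ⇒ m R n ⇒ m B n ⇒ m g h n
Derivation 2: S ⇒ m R n ⇒ m X n ⇒ m g h n

Two distinct leftmost derivations for the same string.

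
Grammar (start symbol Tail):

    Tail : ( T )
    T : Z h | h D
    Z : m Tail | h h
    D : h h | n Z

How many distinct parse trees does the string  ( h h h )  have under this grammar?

Parse trees for ( h h h ):
  [Tail ( [T [Z h h] h] )]
  [Tail ( [T h [D h h]] )]

2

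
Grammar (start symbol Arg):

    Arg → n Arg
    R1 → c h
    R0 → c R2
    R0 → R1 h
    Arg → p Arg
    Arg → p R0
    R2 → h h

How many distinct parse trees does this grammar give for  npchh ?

Parse trees for npchh:
  [Arg n [Arg p [R0 c [R2 h h]]]]
  [Arg n [Arg p [R0 [R1 c h] h]]]

2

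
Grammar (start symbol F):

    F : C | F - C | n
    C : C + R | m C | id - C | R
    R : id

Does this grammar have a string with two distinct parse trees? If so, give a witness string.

Ambiguous

Witness: id - id

Derivation 1: F ⇒ C ⇒ id - C ⇒ id - R ⇒ id - id
Derivation 2: F ⇒ F - C ⇒ C - C ⇒ R - C ⇒ id - C ⇒ id - R ⇒ id - id

Two distinct leftmost derivations for the same string.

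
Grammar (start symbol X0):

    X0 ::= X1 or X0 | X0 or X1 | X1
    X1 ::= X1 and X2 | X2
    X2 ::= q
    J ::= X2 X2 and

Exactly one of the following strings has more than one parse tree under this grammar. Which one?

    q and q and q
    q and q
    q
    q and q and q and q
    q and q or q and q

q and q or q and q

q and q and q: 1 tree
q and q: 1 tree
q: 1 tree
q and q and q and q: 1 tree
q and q or q and q: 2 trees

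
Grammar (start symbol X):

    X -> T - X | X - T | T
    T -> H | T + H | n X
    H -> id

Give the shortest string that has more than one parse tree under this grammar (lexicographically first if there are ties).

length 1: no string has ≥2 trees
length 2: no string has ≥2 trees
length 3: id - id has 2 parse trees

Two derivations of id - id:
  X ⇒ T - X ⇒ H - X ⇒ id - X ⇒ id - T ⇒ id - H ⇒ id - id
  X ⇒ X - T ⇒ T - T ⇒ H - T ⇒ id - T ⇒ id - H ⇒ id - id

id - id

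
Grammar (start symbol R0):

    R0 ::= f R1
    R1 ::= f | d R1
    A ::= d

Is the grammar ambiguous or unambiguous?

Unambiguous

Only R0, R1 are reachable from R0; ignoring the rest: The reachable rules are right-linear with at most one rule per (nonterminal, next-terminal) pair. Each input token forces the next rule, so parsing is deterministic.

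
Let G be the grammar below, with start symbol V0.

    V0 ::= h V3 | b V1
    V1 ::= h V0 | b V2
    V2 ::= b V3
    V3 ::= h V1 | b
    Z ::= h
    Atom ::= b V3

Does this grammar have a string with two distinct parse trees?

Unambiguous

(Z, Atom are unreachable from V0, so their rules don't affect L(V0).) The reachable rules are right-linear with at most one rule per (nonterminal, next-terminal) pair. Each input token forces the next rule, so parsing is deterministic.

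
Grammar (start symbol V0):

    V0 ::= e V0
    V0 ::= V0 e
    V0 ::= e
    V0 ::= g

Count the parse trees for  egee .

3

Parse trees for egee:
  [V0 e [V0 [V0 [V0 g] e] e]]
  [V0 [V0 e [V0 [V0 g] e]] e]
  [V0 [V0 [V0 e [V0 g]] e] e]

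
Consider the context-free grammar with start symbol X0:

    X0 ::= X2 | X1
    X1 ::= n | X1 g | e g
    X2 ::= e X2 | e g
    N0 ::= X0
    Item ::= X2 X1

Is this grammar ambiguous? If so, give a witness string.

Ambiguous

Witness: e g

Derivation 1: X0 ⇒ X2 ⇒ e g
Derivation 2: X0 ⇒ X1 ⇒ e g

Two distinct leftmost derivations for the same string.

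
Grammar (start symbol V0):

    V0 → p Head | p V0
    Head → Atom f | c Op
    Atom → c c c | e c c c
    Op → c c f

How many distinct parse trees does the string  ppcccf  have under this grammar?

Parse trees for ppcccf:
  [V0 p [V0 p [Head [Atom c c c] f]]]
  [V0 p [V0 p [Head c [Op c c f]]]]

2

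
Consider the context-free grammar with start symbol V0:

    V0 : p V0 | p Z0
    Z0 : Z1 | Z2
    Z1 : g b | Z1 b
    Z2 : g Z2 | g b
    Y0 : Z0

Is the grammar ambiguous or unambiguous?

Ambiguous

Witness: p g b

Derivation 1: V0 ⇒ p Z0 ⇒ p Z1 ⇒ p g b
Derivation 2: V0 ⇒ p Z0 ⇒ p Z2 ⇒ p g b

Two distinct leftmost derivations for the same string.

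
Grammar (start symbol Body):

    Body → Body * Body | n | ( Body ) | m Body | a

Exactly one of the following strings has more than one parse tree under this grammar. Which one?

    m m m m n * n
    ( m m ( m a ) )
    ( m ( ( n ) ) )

m m m m n * n: 5 trees
( m m ( m a ) ): 1 tree
( m ( ( n ) ) ): 1 tree

m m m m n * n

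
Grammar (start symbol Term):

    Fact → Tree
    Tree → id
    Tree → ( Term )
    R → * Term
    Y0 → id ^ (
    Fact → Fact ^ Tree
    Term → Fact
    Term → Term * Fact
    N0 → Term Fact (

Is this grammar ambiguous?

Only Term, Fact, Tree are reachable from Term; ignoring the rest: This is a standard precedence ladder (Term over Fact over Tree), with each level left-recursive on its own operator ('*' at Term, '^' at Fact). That structure is LR(1), hence unambiguous.

Unambiguous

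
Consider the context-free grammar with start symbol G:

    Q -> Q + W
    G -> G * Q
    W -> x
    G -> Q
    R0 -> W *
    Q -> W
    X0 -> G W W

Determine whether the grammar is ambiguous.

Only G, Q, W are reachable from G; ignoring the rest: The grammar is stratified — G handles '*' (left-recursive), Q handles '+', W atoms. Each operator has a fixed associativity and precedence level, so every string has one parse.

Unambiguous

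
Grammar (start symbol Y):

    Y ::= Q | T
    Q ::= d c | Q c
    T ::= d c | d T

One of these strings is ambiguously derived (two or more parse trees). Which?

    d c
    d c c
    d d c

d c

d c: 2 trees
d c c: 1 tree
d d c: 1 tree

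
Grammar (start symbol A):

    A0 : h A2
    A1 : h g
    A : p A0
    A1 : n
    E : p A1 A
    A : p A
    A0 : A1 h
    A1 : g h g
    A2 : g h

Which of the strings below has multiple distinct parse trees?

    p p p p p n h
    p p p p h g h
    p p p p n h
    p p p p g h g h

p p p p p n h: 1 tree
p p p p h g h: 2 trees
p p p p n h: 1 tree
p p p p g h g h: 1 tree

p p p p h g h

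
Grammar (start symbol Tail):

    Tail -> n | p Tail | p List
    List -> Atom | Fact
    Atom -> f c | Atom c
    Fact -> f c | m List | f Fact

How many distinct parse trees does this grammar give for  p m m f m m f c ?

Parse trees for p m m f m m f c:
  [Tail p [List [Fact m [List [Fact m [List [Fact f [Fact m [List [Fact m [List [Atom f c]]]]]]]]]]]]
  [Tail p [List [Fact m [List [Fact m [List [Fact f [Fact m [List [Fact m [List [Fact f c]]]]]]]]]]]]

2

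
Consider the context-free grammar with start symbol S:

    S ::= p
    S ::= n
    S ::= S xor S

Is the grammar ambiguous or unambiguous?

Ambiguous

Witness: n xor n xor n

Derivation 1: S ⇒ S xor S ⇒ n xor S ⇒ n xor S xor S ⇒ n xor n xor S ⇒ n xor n xor n
Derivation 2: S ⇒ S xor S ⇒ S xor S xor S ⇒ n xor S xor S ⇒ n xor n xor S ⇒ n xor n xor n

Two distinct leftmost derivations for the same string.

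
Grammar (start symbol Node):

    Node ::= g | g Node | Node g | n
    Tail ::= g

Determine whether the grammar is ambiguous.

Witness: g g

Derivation 1: Node ⇒ g Node ⇒ g g
Derivation 2: Node ⇒ Node g ⇒ g g

Two distinct leftmost derivations for the same string.

Ambiguous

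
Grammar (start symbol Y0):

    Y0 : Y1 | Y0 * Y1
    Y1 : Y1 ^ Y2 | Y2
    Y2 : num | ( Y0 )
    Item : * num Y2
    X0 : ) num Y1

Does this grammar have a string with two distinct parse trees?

Only Y0, Y1, Y2 are reachable from Y0; ignoring the rest: The grammar is stratified — Y0 handles '*' (left-recursive), Y1 handles '^', Y2 atoms. Each operator has a fixed associativity and precedence level, so every string has one parse.

Unambiguous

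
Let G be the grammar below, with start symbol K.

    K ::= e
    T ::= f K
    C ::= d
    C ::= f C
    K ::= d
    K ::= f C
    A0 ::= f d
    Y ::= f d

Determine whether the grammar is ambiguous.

Unambiguous

(T, A0, Y are unreachable from K, so their rules don't affect L(K).) Each reachable nonterminal has at most one production per leading terminal, and all productions are right-linear; the derivation is determined token-by-token.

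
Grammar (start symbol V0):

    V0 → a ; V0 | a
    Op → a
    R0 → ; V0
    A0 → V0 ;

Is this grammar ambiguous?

Unambiguous

Only V0 is reachable from V0; ignoring the rest: Right-recursive list with a separator: after each atom, whether the separator follows determines the rule. One parse per string.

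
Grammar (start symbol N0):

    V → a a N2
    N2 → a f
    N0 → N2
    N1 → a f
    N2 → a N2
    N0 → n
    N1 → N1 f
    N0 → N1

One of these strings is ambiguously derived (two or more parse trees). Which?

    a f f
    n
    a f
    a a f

a f

a f f: 1 tree
n: 1 tree
a f: 2 trees
a a f: 1 tree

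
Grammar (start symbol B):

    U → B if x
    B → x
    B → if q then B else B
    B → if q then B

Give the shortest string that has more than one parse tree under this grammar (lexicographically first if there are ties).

length 1: no string has ≥2 trees
length 4: no string has ≥2 trees
length 6: no string has ≥2 trees
length 7: no string has ≥2 trees
length 9: if q then if q then x else x has 2 parse trees

Two derivations of if q then if q then x else x:
  B ⇒ if q then B else B ⇒ if q then if q then B else B ⇒ if q then if q then x else B ⇒ if q then if q then x else x
  B ⇒ if q then B ⇒ if q then if q then B else B ⇒ if q then if q then x else B ⇒ if q then if q then x else x

if q then if q then x else x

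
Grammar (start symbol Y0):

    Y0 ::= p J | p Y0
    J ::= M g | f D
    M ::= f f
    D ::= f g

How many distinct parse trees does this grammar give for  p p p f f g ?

Parse trees for p p p f f g:
  [Y0 p [Y0 p [Y0 p [J [M f f] g]]]]
  [Y0 p [Y0 p [Y0 p [J f [D f g]]]]]

2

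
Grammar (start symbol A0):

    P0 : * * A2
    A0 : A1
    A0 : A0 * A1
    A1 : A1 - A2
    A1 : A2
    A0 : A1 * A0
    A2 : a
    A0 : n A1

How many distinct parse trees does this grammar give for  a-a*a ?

2

Parse trees for a-a*a:
  [A0 [A0 [A1 [A1 [A2 a]] - [A2 a]]] * [A1 [A2 a]]]
  [A0 [A1 [A1 [A2 a]] - [A2 a]] * [A0 [A1 [A2 a]]]]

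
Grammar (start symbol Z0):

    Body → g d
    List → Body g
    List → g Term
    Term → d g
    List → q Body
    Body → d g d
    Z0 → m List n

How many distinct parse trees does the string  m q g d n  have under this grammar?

1

Parse trees for m q g d n:
  [Z0 m [List q [Body g d]] n]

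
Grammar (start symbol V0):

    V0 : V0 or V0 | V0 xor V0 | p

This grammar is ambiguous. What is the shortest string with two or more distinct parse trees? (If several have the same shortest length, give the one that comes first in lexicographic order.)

p or p or p

length 1: no string has ≥2 trees
length 3: no string has ≥2 trees
length 5: p or p or p has 2 parse trees

Two derivations of p or p or p:
  V0 ⇒ V0 or V0 ⇒ V0 or V0 or V0 ⇒ p or V0 or V0 ⇒ p or p or V0 ⇒ p or p or p
  V0 ⇒ V0 or V0 ⇒ p or V0 ⇒ p or V0 or V0 ⇒ p or p or V0 ⇒ p or p or p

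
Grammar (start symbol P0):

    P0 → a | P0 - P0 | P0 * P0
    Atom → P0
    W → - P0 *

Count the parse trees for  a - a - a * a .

5

Parse trees for a - a - a * a:
  [P0 [P0 a] - [P0 [P0 a] - [P0 [P0 a] * [P0 a]]]]
  [P0 [P0 a] - [P0 [P0 [P0 a] - [P0 a]] * [P0 a]]]
  [P0 [P0 [P0 a] - [P0 a]] - [P0 [P0 a] * [P0 a]]]
  [P0 [P0 [P0 a] - [P0 [P0 a] - [P0 a]]] * [P0 a]]
  [P0 [P0 [P0 [P0 a] - [P0 a]] - [P0 a]] * [P0 a]]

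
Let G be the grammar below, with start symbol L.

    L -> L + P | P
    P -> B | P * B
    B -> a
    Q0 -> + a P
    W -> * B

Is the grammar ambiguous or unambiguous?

Unambiguous

(Q0, W are unreachable from L, so their rules don't affect L(L).) This is a standard precedence ladder (L over P over B), with each level left-recursive on its own operator ('+' at L, '*' at P). That structure is LR(1), hence unambiguous.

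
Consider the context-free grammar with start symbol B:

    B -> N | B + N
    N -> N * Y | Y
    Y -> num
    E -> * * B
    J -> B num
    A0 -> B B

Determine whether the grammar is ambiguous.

(E, J, A0 are unreachable from B, so their rules don't affect L(B).) This is a standard precedence ladder (B over N over Y), with each level left-recursive on its own operator ('+' at B, '*' at N). That structure is LR(1), hence unambiguous.

Unambiguous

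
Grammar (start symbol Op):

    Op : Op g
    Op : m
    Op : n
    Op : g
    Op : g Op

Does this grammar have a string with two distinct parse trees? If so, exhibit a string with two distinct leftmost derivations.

Witness: g g

Derivation 1: Op ⇒ Op g ⇒ g g
Derivation 2: Op ⇒ g Op ⇒ g g

Two distinct leftmost derivations for the same string.

Ambiguous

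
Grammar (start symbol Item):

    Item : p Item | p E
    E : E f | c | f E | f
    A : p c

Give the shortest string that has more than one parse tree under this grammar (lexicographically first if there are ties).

p f f

length 2: no string has ≥2 trees
length 3: p f f has 2 parse trees

Two derivations of p f f:
  Item ⇒ p E ⇒ p E f ⇒ p f f
  Item ⇒ p E ⇒ p f E ⇒ p f f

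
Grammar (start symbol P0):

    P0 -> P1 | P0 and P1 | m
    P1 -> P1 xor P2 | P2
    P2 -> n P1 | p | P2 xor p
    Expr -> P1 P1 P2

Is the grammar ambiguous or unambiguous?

Ambiguous

Witness: p xor p

Derivation 1: P0 ⇒ P1 ⇒ P1 xor P2 ⇒ P2 xor P2 ⇒ p xor P2 ⇒ p xor p
Derivation 2: P0 ⇒ P1 ⇒ P2 ⇒ P2 xor p ⇒ p xor p

Two distinct leftmost derivations for the same string.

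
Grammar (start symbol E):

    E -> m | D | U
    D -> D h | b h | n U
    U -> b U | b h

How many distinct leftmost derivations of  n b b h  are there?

Parse trees for n b b h:
  [E [D n [U b [U b h]]]]

1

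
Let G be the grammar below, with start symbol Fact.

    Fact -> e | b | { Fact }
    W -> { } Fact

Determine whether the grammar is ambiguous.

Unambiguous

Only Fact is reachable from Fact; ignoring the rest: L(Fact) is { openⁿ atom closeⁿ : n ≥ 0 }. The bracket depth fixes n, and the derivation is forced at every step.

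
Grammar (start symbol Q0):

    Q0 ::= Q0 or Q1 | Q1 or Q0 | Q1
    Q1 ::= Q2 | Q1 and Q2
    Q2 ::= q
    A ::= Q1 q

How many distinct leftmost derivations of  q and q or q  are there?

Parse trees for q and q or q:
  [Q0 [Q0 [Q1 [Q1 [Q2 q]] and [Q2 q]]] or [Q1 [Q2 q]]]
  [Q0 [Q1 [Q1 [Q2 q]] and [Q2 q]] or [Q0 [Q1 [Q2 q]]]]

2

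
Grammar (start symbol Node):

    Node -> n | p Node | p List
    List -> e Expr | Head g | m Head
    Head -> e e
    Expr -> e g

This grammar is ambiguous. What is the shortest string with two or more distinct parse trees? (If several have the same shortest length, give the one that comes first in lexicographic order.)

p e e g

length 1: no string has ≥2 trees
length 2: no string has ≥2 trees
length 3: no string has ≥2 trees
length 4: p e e g has 2 parse trees

Two derivations of p e e g:
  Node ⇒ p List ⇒ p e Expr ⇒ p e e g
  Node ⇒ p List ⇒ p Head g ⇒ p e e g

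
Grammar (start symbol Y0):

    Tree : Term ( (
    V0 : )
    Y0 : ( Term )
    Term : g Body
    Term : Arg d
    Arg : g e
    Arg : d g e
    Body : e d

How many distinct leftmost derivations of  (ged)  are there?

Parse trees for (ged):
  [Y0 ( [Term g [Body e d]] )]
  [Y0 ( [Term [Arg g e] d] )]

2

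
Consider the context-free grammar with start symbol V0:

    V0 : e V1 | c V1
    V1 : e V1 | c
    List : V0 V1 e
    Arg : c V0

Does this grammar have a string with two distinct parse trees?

Only V0, V1 are reachable from V0; ignoring the rest: Each reachable nonterminal has at most one production per leading terminal, and all productions are right-linear; the derivation is determined token-by-token.

Unambiguous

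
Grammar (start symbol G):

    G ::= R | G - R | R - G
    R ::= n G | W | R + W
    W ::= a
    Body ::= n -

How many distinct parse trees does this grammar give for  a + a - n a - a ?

Parse trees for a + a - n a - a:
  [G [G [R [R [W a]] + [W a]]] - [R n [G [G [R [W a]]] - [R [W a]]]]]
  [G [G [R [R [W a]] + [W a]]] - [R n [G [R [W a]] - [G [R [W a]]]]]]
  [G [G [G [R [R [W a]] + [W a]]] - [R n [G [R [W a]]]]] - [R [W a]]]
  [G [G [R [R [W a]] + [W a]] - [G [R n [G [R [W a]]]]]] - [R [W a]]]
  [G [R [R [W a]] + [W a]] - [G [R n [G [G [R [W a]]] - [R [W a]]]]]]
  [G [R [R [W a]] + [W a]] - [G [R n [G [R [W a]] - [G [R [W a]]]]]]]
  [G [R [R [W a]] + [W a]] - [G [G [R n [G [R [W a]]]]] - [R [W a]]]]
  [G [R [R [W a]] + [W a]] - [G [R n [G [R [W a]]]] - [G [R [W a]]]]]

8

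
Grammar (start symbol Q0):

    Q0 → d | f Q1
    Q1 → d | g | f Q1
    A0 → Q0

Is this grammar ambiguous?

Unambiguous

(A0 is unreachable from Q0, so its rules don't affect L(Q0).) The reachable rules are right-linear with at most one rule per (nonterminal, next-terminal) pair. Each input token forces the next rule, so parsing is deterministic.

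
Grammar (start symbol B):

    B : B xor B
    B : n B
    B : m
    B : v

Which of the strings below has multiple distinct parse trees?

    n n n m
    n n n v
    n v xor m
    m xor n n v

n n n m: 1 tree
n n n v: 1 tree
n v xor m: 2 trees
m xor n n v: 1 tree

n v xor m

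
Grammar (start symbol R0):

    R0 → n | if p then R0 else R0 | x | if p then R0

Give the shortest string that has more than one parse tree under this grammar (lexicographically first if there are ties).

length 1: no string has ≥2 trees
length 4: no string has ≥2 trees
length 6: no string has ≥2 trees
length 7: no string has ≥2 trees
length 9: if p then if p then n else n has 2 parse trees

Two derivations of if p then if p then n else n:
  R0 ⇒ if p then R0 else R0 ⇒ if p then if p then R0 else R0 ⇒ if p then if p then n else R0 ⇒ if p then if p then n else n
  R0 ⇒ if p then R0 ⇒ if p then if p then R0 else R0 ⇒ if p then if p then n else R0 ⇒ if p then if p then n else n

if p then if p then n else n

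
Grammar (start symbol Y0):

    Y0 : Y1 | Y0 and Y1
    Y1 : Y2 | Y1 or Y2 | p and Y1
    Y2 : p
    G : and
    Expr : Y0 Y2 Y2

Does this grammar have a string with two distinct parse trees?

Witness: p and p

Derivation 1: Y0 ⇒ Y1 ⇒ p and Y1 ⇒ p and Y2 ⇒ p and p
Derivation 2: Y0 ⇒ Y0 and Y1 ⇒ Y1 and Y1 ⇒ Y2 and Y1 ⇒ p and Y1 ⇒ p and Y2 ⇒ p and p

Two distinct leftmost derivations for the same string.

Ambiguous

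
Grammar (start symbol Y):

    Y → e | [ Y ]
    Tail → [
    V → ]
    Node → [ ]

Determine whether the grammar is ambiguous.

Only Y is reachable from Y; ignoring the rest: Each string is a nest of matched brackets around a single atom. An opening bracket forces the recursive rule; an atom forces the base rule.

Unambiguous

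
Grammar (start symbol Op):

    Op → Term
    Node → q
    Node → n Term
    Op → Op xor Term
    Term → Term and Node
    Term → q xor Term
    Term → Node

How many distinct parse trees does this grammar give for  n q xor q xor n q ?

4

Parse trees for n q xor q xor n q:
  [Op [Term [Node n [Term q xor [Term q xor [Term [Node n [Term [Node q]]]]]]]]]
  [Op [Op [Term [Node n [Term [Node q]]]]] xor [Term q xor [Term [Node n [Term [Node q]]]]]]
  [Op [Op [Term [Node n [Term q xor [Term [Node q]]]]]] xor [Term [Node n [Term [Node q]]]]]
  [Op [Op [Op [Term [Node n [Term [Node q]]]]] xor [Term [Node q]]] xor [Term [Node n [Term [Node q]]]]]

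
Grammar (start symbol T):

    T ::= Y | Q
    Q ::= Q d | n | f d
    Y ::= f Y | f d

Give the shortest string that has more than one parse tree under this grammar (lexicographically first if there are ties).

length 1: no string has ≥2 trees
length 2: f d has 2 parse trees

Two derivations of f d:
  T ⇒ Y ⇒ f d
  T ⇒ Q ⇒ f d

f d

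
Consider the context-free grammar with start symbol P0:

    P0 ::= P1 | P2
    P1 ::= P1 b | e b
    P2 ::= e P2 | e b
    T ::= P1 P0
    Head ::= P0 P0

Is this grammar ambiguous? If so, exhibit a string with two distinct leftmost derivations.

Ambiguous

Witness: e b

Derivation 1: P0 ⇒ P1 ⇒ e b
Derivation 2: P0 ⇒ P2 ⇒ e b

Two distinct leftmost derivations for the same string.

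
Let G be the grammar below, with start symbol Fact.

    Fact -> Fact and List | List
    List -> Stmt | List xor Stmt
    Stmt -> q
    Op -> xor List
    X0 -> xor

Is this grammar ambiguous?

Unambiguous

Only Fact, List, Stmt are reachable from Fact; ignoring the rest: The grammar is stratified — Fact handles 'and' (left-recursive), List handles 'xor', Stmt atoms. Each operator has a fixed associativity and precedence level, so every string has one parse.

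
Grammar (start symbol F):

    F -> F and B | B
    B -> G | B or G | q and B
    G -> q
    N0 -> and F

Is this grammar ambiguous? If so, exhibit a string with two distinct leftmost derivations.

Ambiguous

Witness: q and q

Derivation 1: F ⇒ F and B ⇒ B and B ⇒ G and B ⇒ q and B ⇒ q and G ⇒ q and q
Derivation 2: F ⇒ B ⇒ q and B ⇒ q and G ⇒ q and q

Two distinct leftmost derivations for the same string.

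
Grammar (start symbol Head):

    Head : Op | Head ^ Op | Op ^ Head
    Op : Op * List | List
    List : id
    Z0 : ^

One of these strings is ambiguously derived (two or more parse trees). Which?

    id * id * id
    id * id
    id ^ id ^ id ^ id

id * id * id: 1 tree
id * id: 1 tree
id ^ id ^ id ^ id: 8 trees

id ^ id ^ id ^ id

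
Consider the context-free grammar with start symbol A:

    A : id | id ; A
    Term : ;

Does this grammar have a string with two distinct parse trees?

Only A is reachable from A; ignoring the rest: The reachable grammar is A → atom sep A | atom. Each atom is followed by either the separator (recurse) or end-of-string (stop) — no choice point.

Unambiguous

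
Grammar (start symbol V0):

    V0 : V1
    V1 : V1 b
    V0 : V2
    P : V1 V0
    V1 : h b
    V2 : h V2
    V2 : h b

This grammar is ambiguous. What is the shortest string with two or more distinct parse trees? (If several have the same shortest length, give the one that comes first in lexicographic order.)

length 2: h b has 2 parse trees

Two derivations of h b:
  V0 ⇒ V1 ⇒ h b
  V0 ⇒ V2 ⇒ h b

h b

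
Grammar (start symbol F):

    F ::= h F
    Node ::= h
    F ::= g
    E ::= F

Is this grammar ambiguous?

(E, Node are unreachable from F, so their rules don't affect L(F).) Restricted to the reachable nonterminals, every rule has the form A → t or A → t B, and no two rules for the same A share a first terminal. The grammar encodes a DFA — one run per string.

Unambiguous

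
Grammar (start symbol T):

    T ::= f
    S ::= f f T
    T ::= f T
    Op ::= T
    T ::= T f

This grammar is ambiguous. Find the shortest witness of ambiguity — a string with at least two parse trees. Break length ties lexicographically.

length 1: no string has ≥2 trees
length 2: f f has 2 parse trees

Two derivations of f f:
  T ⇒ f T ⇒ f f
  T ⇒ T f ⇒ f f

f f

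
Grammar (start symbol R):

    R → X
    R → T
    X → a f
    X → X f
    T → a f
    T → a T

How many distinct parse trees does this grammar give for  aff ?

1

Parse trees for aff:
  [R [X [X a f] f]]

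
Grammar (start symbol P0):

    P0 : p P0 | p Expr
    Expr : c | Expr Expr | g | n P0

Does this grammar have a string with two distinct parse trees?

Ambiguous

Witness: p c c c

Derivation 1: P0 ⇒ p Expr ⇒ p Expr Expr ⇒ p c Expr ⇒ p c Expr Expr ⇒ p c c Expr ⇒ p c c c
Derivation 2: P0 ⇒ p Expr ⇒ p Expr Expr ⇒ p Expr Expr Expr ⇒ p c Expr Expr ⇒ p c c Expr ⇒ p c c c

Two distinct leftmost derivations for the same string.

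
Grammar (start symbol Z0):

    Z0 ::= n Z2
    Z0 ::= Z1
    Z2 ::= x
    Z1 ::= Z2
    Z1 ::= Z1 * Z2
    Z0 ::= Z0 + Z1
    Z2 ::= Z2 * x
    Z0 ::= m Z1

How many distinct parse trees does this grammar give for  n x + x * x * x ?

Parse trees for n x + x * x * x:
  [Z0 [Z0 n [Z2 x]] + [Z1 [Z2 [Z2 [Z2 x] * x] * x]]]
  [Z0 [Z0 n [Z2 x]] + [Z1 [Z1 [Z2 x]] * [Z2 [Z2 x] * x]]]
  [Z0 [Z0 n [Z2 x]] + [Z1 [Z1 [Z2 [Z2 x] * x]] * [Z2 x]]]
  [Z0 [Z0 n [Z2 x]] + [Z1 [Z1 [Z1 [Z2 x]] * [Z2 x]] * [Z2 x]]]

4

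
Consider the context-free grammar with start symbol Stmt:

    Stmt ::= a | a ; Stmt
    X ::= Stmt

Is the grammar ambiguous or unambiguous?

Unambiguous

(X is unreachable from Stmt, so its rules don't affect L(Stmt).) Right-recursive list with a separator: after each atom, whether the separator follows determines the rule. One parse per string.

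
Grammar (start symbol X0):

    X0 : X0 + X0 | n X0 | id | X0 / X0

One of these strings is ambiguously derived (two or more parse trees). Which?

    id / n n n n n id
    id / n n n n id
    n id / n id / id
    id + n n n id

n id / n id / id

id / n n n n n id: 1 tree
id / n n n n id: 1 tree
n id / n id / id: 7 trees
id + n n n id: 1 tree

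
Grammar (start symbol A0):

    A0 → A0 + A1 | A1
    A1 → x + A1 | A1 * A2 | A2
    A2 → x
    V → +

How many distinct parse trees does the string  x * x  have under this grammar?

Parse trees for x * x:
  [A0 [A1 [A1 [A2 x]] * [A2 x]]]

1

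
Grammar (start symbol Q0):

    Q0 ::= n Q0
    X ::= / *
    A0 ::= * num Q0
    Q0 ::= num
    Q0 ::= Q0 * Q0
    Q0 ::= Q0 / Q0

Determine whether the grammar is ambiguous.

Ambiguous

Witness: n num * num

Derivation 1: Q0 ⇒ n Q0 ⇒ n Q0 * Q0 ⇒ n num * Q0 ⇒ n num * num
Derivation 2: Q0 ⇒ Q0 * Q0 ⇒ n Q0 * Q0 ⇒ n num * Q0 ⇒ n num * num

Two distinct leftmost derivations for the same string.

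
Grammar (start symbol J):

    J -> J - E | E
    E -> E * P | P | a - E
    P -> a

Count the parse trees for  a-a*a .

Parse trees for a-a*a:
  [J [J [E [P a]]] - [E [E [P a]] * [P a]]]
  [J [E [E a - [E [P a]]] * [P a]]]
  [J [E a - [E [E [P a]] * [P a]]]]

3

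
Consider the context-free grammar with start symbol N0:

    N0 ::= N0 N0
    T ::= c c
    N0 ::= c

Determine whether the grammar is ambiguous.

Ambiguous

Witness: c c c

Derivation 1: N0 ⇒ N0 N0 ⇒ N0 N0 N0 ⇒ c N0 N0 ⇒ c c N0 ⇒ c c c
Derivation 2: N0 ⇒ N0 N0 ⇒ c N0 ⇒ c N0 N0 ⇒ c c N0 ⇒ c c c

Two distinct leftmost derivations for the same string.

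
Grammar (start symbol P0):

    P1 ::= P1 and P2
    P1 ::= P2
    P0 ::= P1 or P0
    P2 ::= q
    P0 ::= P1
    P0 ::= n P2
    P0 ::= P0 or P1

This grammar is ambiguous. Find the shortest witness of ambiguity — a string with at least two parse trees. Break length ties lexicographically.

length 1: no string has ≥2 trees
length 2: no string has ≥2 trees
length 3: q or q has 2 parse trees

Two derivations of q or q:
  P0 ⇒ P1 or P0 ⇒ P2 or P0 ⇒ q or P0 ⇒ q or P1 ⇒ q or P2 ⇒ q or q
  P0 ⇒ P0 or P1 ⇒ P1 or P1 ⇒ P2 or P1 ⇒ q or P1 ⇒ q or P2 ⇒ q or q

q or q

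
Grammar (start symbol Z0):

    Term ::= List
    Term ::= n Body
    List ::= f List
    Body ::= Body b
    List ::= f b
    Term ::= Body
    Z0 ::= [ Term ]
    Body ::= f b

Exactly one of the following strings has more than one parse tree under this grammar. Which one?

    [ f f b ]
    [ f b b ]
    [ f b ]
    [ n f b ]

[ f f b ]: 1 tree
[ f b b ]: 1 tree
[ f b ]: 2 trees
[ n f b ]: 1 tree

[ f b ]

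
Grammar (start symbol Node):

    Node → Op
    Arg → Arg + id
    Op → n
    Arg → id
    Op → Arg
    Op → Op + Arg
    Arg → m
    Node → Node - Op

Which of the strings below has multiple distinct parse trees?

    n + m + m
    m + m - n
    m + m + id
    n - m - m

m + m + id

n + m + m: 1 tree
m + m - n: 1 tree
m + m + id: 2 trees
n - m - m: 1 tree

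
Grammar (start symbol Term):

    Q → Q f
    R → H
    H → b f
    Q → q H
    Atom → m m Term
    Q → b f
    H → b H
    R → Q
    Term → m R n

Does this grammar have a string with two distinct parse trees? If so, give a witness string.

Witness: m b f n

Derivation 1: Term ⇒ m R n ⇒ m H n ⇒ m b f n
Derivation 2: Term ⇒ m R n ⇒ m Q n ⇒ m b f n

Two distinct leftmost derivations for the same string.

Ambiguous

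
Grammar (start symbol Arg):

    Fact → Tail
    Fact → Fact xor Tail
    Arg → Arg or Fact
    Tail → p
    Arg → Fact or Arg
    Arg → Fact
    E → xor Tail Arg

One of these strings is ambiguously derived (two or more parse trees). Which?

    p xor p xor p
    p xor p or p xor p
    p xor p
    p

p xor p xor p: 1 tree
p xor p or p xor p: 2 trees
p xor p: 1 tree
p: 1 tree

p xor p or p xor p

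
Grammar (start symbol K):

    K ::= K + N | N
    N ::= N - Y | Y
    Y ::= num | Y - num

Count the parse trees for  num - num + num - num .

4

Parse trees for num - num + num - num:
  [K [K [N [N [Y num]] - [Y num]]] + [N [N [Y num]] - [Y num]]]
  [K [K [N [N [Y num]] - [Y num]]] + [N [Y [Y num] - num]]]
  [K [K [N [Y [Y num] - num]]] + [N [N [Y num]] - [Y num]]]
  [K [K [N [Y [Y num] - num]]] + [N [Y [Y num] - num]]]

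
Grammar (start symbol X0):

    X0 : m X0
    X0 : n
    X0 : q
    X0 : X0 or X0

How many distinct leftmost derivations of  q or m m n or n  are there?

4

Parse trees for q or m m n or n:
  [X0 [X0 q] or [X0 m [X0 m [X0 [X0 n] or [X0 n]]]]]
  [X0 [X0 q] or [X0 m [X0 [X0 m [X0 n]] or [X0 n]]]]
  [X0 [X0 q] or [X0 [X0 m [X0 m [X0 n]]] or [X0 n]]]
  [X0 [X0 [X0 q] or [X0 m [X0 m [X0 n]]]] or [X0 n]]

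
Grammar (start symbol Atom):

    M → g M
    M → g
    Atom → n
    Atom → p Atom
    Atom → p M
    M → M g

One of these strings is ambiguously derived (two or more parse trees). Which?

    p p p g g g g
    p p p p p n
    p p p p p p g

p p p g g g g: 8 trees
p p p p p n: 1 tree
p p p p p p g: 1 tree

p p p g g g g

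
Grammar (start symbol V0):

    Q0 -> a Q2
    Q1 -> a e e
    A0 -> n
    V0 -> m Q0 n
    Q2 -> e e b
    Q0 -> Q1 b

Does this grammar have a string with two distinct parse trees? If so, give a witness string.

Ambiguous

Witness: m a e e b n

Derivation 1: V0 ⇒ m Q0 n ⇒ m a Q2 n ⇒ m a e e b n
Derivation 2: V0 ⇒ m Q0 n ⇒ m Q1 b n ⇒ m a e e b n

Two distinct leftmost derivations for the same string.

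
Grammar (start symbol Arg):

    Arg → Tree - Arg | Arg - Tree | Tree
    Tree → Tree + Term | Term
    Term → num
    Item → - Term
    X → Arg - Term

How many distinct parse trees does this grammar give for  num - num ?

2

Parse trees for num - num:
  [Arg [Tree [Term num]] - [Arg [Tree [Term num]]]]
  [Arg [Arg [Tree [Term num]]] - [Tree [Term num]]]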